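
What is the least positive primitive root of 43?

3

φ(43) = 43 − 1 = 42 = 2 · 3 · 7.
Test candidates g = 2, 3, … against the prime factors q ∈ {2, 3, 7} of φ(43): g is a generator iff g^(42/q) ≢ 1 for every such q.
g = 2: 2^21 ≡ 42; 2^14 ≡ 1 — hits 1, so not a primitive root.
g = 3: 3^21 ≡ 42; 3^14 ≡ 36; 3^6 ≡ 41 — none is 1, so 3 is a primitive root.
So 3 is the smallest generator of (Z/43Z)^×.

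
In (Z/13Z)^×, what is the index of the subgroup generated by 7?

1

Since 7 ∈ (Z/13Z)^×, its order divides φ(13) = 13 − 1 = 12 = 2^2 · 3.
Divisors of 12: 1, 2, 3, 4, 6, 12.
Check 7^d mod 13 for each divisor in increasing order:
7^1 ≡ 7 (mod 13)
7^2 ≡ 10 (mod 13)
7^3 ≡ 5 (mod 13)
7^4 ≡ 9 (mod 13)
7^6 ≡ 12 (mod 13)
7^12 ≡ 1 (mod 13) ✓
The order of 7 is 12, so the subgroup it generates has 12 elements.
The index is φ(13) / ord(7) = 12 / 12 = 1.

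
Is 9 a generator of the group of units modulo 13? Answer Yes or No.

No

φ(13) = 13 − 1 = 12 = 2^2 · 3.
Test 9^(12/q) mod 13 for each prime factor q of 12:
9^6 ≡ 1 (mod 13)  [q = 2: ≡ 1 ✗]
9^4 ≡ 9 (mod 13)  [q = 3: ≢ 1 ✓]
9^6 ≡ 1 shows ord(9) | 6, strictly less than φ(13); not a primitive root.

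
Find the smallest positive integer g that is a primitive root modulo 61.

2

φ(61) = 61 − 1 = 60 = 2^2 · 3 · 5.
Test candidates g = 2, 3, … against the prime factors q ∈ {2, 3, 5} of φ(61): g is a generator iff g^(60/q) ≢ 1 for every such q.
g = 2: 2^30 ≡ 60; 2^20 ≡ 47; 2^12 ≡ 9 — none is 1, so 2 is a primitive root.
The smallest primitive root modulo 61 is 2.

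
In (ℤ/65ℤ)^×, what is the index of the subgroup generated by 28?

4

The order of 28 must divide φ(65) = φ(5·13) = (5−1)·(13−1) = 4·12 = 48 = 2^4 · 3.
Divisors of 48: 1, 2, 3, 4, 6, 8, 12, 16, 24, 48.
Test each divisor d:
28^1 ≡ 28
28^2 ≡ 4
28^3 ≡ 47
28^4 ≡ 16
28^6 ≡ 64
28^8 ≡ 61
28^12 ≡ 1
So ord_65(28) = 12, hence |⟨28⟩| = 12.
Index = |(Z/65Z)^×| / |⟨28⟩| = 48 / 12 = 4.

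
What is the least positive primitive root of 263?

5

φ(263) = 263 − 1 = 262 = 2 · 131.
Test candidates g = 2, 3, … against the prime factors q ∈ {2, 131} of φ(263): g is a generator iff g^(262/q) ≢ 1 for every such q.
g = 2: 2^131 ≡ 1 — hits 1, so not a primitive root.
g = 3: 3^131 ≡ 1 — hits 1, so not a primitive root.
g = 4: 4^131 ≡ 1 — hits 1, so not a primitive root.
g = 5: 5^131 ≡ 262; 5^2 ≡ 25 — none is 1, so 5 is a primitive root.
So 5 is the smallest generator of (Z/263Z)^×.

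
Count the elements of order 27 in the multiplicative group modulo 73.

φ(73) = 73 − 1 = 72 = 2^3 · 3^2.
Since (Z/73Z)^× is cyclic of order 72, the number of elements of order d is φ(d) when d | 72 and 0 otherwise.
27 does not divide 72, so no element of (Z/73Z)^× has order 27.

0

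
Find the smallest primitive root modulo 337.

10

φ(337) = 337 − 1 = 336 = 2^4 · 3 · 7.
Test candidates g = 2, 3, … against the prime factors q ∈ {2, 3, 7} of φ(337): g is a generator iff g^(336/q) ≢ 1 for every such q.
g = 2: 2^168 ≡ 1 — hits 1, so not a primitive root.
g = 3: 3^168 ≡ 1 — hits 1, so not a primitive root.
g = 4: 4^168 ≡ 1 — hits 1, so not a primitive root.
g = 5: 5^168 ≡ 336; 5^112 ≡ 1 — hits 1, so not a primitive root.
g = 6: 6^168 ≡ 1 — hits 1, so not a primitive root.
g = 7: 7^168 ≡ 1 — hits 1, so not a primitive root.
g = 8: 8^168 ≡ 1 — hits 1, so not a primitive root.
g = 9: 9^168 ≡ 1 — hits 1, so not a primitive root.
g = 10: 10^168 ≡ 336; 10^112 ≡ 128; 10^48 ≡ 175 — none is 1, so 10 is a primitive root.
The smallest primitive root modulo 337 is 10.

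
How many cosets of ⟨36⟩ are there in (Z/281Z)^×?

Since 36 ∈ (Z/281Z)^×, its order divides φ(281) = 281 − 1 = 280 = 2^3 · 5 · 7.
Divisors of 280: 1, 2, 4, 5, 7, 8, 10, 14, 20, 28, 35, 40, 56, 70, 140, 280.
Compute 36^d (mod 281) for the divisors d until we hit 1:
36^1 ≡ 36 (mod 281)
36^2 ≡ 172 (mod 281)
36^4 ≡ 79 (mod 281)
36^5 ≡ 34 (mod 281)
36^7 ≡ 228 (mod 281)
36^8 ≡ 59 (mod 281)
36^10 ≡ 32 (mod 281)
36^14 ≡ 280 (mod 281)
36^20 ≡ 181 (mod 281)
36^28 ≡ 1 (mod 281) ✓
So ord_281(36) = 28, hence |⟨36⟩| = 28.
Index = |(Z/281Z)^×| / |⟨36⟩| = 280 / 28 = 10.

10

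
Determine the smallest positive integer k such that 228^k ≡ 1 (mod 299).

By Lagrange's theorem, ord_299(228) divides φ(299) = φ(13·23) = (13−1)·(23−1) = 12·22 = 264 = 2^3 · 3 · 11.
Divisors of 264: 1, 2, 3, 4, 6, 8, 11, 12, 22, 24, 33, 44, 66, 88, 132, 264.
Evaluate successive powers at the divisors of 264:
228^1 ≡ 228
228^2 ≡ 257
228^3 ≡ 291
228^4 ≡ 269
228^6 ≡ 64
228^8 ≡ 3
228^11 ≡ 275
228^12 ≡ 209
228^22 ≡ 277
228^24 ≡ 27
228^33 ≡ 229
228^44 ≡ 185
228^66 ≡ 116
228^88 ≡ 139
228^132 ≡ 1
Hence ord(228) = 132.

132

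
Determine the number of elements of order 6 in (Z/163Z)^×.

2

φ(163) = 163 − 1 = 162 = 2 · 3^4.
(Z/163Z)^× is cyclic (|G| = 162); a cyclic group of order m has exactly φ(d) elements of each order d | m, and none otherwise.
6 = 2 · 3 divides 162, and φ(6) = 2.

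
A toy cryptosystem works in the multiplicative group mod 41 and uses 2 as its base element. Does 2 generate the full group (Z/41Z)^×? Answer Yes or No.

φ(41) = 41 − 1 = 40 = 2^3 · 5.
Test 2^(40/q) mod 41 for each prime factor q of 40:
2^20 ≡ 1 (mod 41)  [q = 2: ≡ 1 ✗]
2^8 ≡ 10 (mod 41)  [q = 5: ≢ 1 ✓]
2^20 ≡ 1 shows ord(2) | 20, strictly less than φ(41); not a primitive root.

No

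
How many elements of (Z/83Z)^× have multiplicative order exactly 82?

40

φ(83) = 83 − 1 = 82 = 2 · 41.
In a cyclic group of order 82, there are φ(d) elements of order d for each divisor d of 82, and zero for non-divisors.
82 = 2 · 41 divides 82, and φ(82) = 40.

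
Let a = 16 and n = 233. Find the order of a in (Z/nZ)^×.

29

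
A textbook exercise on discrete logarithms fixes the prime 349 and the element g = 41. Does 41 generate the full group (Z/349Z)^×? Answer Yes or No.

No

φ(349) = 349 − 1 = 348 = 2^2 · 3 · 29.
It suffices to check that the order of 41 is not a proper divisor of 348: compute 41^(348/q) for q ∈ {2, 3, 29}.
41^174 ≡ 1 (mod 349)  [q = 2: ≡ 1 ✗]
41^116 ≡ 1 (mod 349)  [q = 3: ≡ 1 ✗]
41^12 ≡ 280 (mod 349)  [q = 29: ≢ 1 ✓]
Since 41^174 ≡ 1, the order of 41 divides 174 < 348, so 41 is not a primitive root.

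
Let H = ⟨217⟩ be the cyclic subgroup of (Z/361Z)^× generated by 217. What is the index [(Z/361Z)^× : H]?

3

By Lagrange's theorem, ord_361(217) divides φ(361) = φ(19^2) = 19·(19−1) = 342 = 2 · 3^2 · 19.
Divisors of 342: 1, 2, 3, 6, 9, 18, 19, 38, 57, 114, 171, 342.
Compute 217^d (mod 361) for the divisors d until we hit 1:
217^1 ≡ 217 (mod 361)
217^2 ≡ 159 (mod 361)
217^3 ≡ 208 (mod 361)
217^6 ≡ 305 (mod 361)
217^9 ≡ 265 (mod 361)
217^18 ≡ 191 (mod 361)
217^19 ≡ 293 (mod 361)
217^38 ≡ 292 (mod 361)
217^57 ≡ 360 (mod 361)
217^114 ≡ 1 (mod 361) ✓
The order of 217 is 114, so the subgroup it generates has 114 elements.
Index = |(Z/361Z)^×| / |⟨217⟩| = 342 / 114 = 3.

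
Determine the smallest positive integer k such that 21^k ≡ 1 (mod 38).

Since 21 ∈ (Z/38Z)^×, its order divides φ(38) = φ(2)·φ(19) = 1·18 = 18 = 2 · 3^2.
Divisors of 18: 1, 2, 3, 6, 9, 18.
Compute 21^d (mod 38) for the divisors d until we hit 1:
21^1 ≡ 21 (mod 38)
21^2 ≡ 23 (mod 38)
21^3 ≡ 27 (mod 38)
21^6 ≡ 7 (mod 38)
21^9 ≡ 37 (mod 38)
21^18 ≡ 1 (mod 38) ✓
So ord_38(21) = 18.

18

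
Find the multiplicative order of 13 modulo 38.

18

The order of 13 must divide φ(38) = φ(2)·φ(19) = 1·18 = 18 = 2 · 3^2.
Divisors of 18: 1, 2, 3, 6, 9, 18.
Check 13^d mod 38 for each divisor in increasing order:
13^1 ≡ 13
13^2 ≡ 17
13^3 ≡ 31
13^6 ≡ 11
13^9 ≡ 37
13^18 ≡ 1
The smallest such exponent is 18, so the order of 13 is 18.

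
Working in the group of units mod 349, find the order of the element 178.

58

The order of 178 must divide φ(349) = 349 − 1 = 348 = 2^2 · 3 · 29.
Divisors of 348: 1, 2, 3, 4, 6, 12, 29, 58, 87, 116, 174, 348.
Test each divisor d:
178^1 ≡ 178 (mod 349)
178^2 ≡ 274 (mod 349)
178^3 ≡ 261 (mod 349)
178^4 ≡ 41 (mod 349)
178^6 ≡ 66 (mod 349)
178^12 ≡ 168 (mod 349)
178^29 ≡ 348 (mod 349)
178^58 ≡ 1 (mod 349) ✓
Hence ord(178) = 58.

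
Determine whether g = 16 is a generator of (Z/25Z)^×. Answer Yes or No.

No

φ(25) = φ(5^2) = 5·(5−1) = 20 = 2^2 · 5.
It suffices to check that the order of 16 is not a proper divisor of 20: compute 16^(20/q) for q ∈ {2, 5}.
16^10 ≡ 1 (mod 25)  [q = 2: ≡ 1 ✗]
16^4 ≡ 11 (mod 25)  [q = 5: ≢ 1 ✓]
Since 16^10 ≡ 1, the order of 16 divides 10 < 20, so 16 is not a primitive root.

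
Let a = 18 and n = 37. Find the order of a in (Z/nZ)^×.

36

ord(18) | φ(37) = 37 − 1 = 36 = 2^2 · 3^2.
Divisors of 36: 1, 2, 3, 4, 6, 9, 12, 18, 36.
Check 18^d mod 37 for each divisor in increasing order:
18^1 ≡ 18
18^2 ≡ 28
18^3 ≡ 23
18^4 ≡ 7
18^6 ≡ 11
18^9 ≡ 31
18^12 ≡ 10
18^18 ≡ 36
18^36 ≡ 1
Hence ord(18) = 36.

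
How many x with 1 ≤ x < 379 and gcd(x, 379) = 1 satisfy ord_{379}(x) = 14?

6

φ(379) = 379 − 1 = 378 = 2 · 3^3 · 7.
In a cyclic group of order 378, there are φ(d) elements of order d for each divisor d of 378, and zero for non-divisors.
14 = 2 · 7 divides 378, and φ(14) = 6.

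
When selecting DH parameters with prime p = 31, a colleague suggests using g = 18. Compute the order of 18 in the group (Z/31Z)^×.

The order of 18 must divide φ(31) = 31 − 1 = 30 = 2 · 3 · 5.
Divisors of 30: 1, 2, 3, 5, 6, 10, 15, 30.
Check 18^d mod 31 for each divisor in increasing order:
18^1 ≡ 18 (mod 31)
18^2 ≡ 14 (mod 31)
18^3 ≡ 4 (mod 31)
18^5 ≡ 25 (mod 31)
18^6 ≡ 16 (mod 31)
18^10 ≡ 5 (mod 31)
18^15 ≡ 1 (mod 31) ✓
Therefore the multiplicative order of 18 modulo 31 is 15.

15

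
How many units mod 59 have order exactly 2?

φ(59) = 59 − 1 = 58 = 2 · 29.
(Z/59Z)^× is cyclic (|G| = 58); a cyclic group of order m has exactly φ(d) elements of each order d | m, and none otherwise.
2 | 58, and φ(2) = 2 − 1 = 1.

1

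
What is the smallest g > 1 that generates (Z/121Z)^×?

2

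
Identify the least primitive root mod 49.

3

φ(49) = φ(7^2) = 7·(7−1) = 42 = 2 · 3 · 7.
Test candidates g = 2, 3, … against the prime factors q ∈ {2, 3, 7} of φ(49): g is a generator iff g^(42/q) ≢ 1 for every such q.
g = 2: 2^21 ≡ 1 — hits 1, so not a primitive root.
g = 3: 3^21 ≡ 48; 3^14 ≡ 30; 3^6 ≡ 43 — none is 1, so 3 is a primitive root.
Hence the least primitive root of 49 is 3.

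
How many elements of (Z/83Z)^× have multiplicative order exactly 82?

40

φ(83) = 83 − 1 = 82 = 2 · 41.
(Z/83Z)^× is cyclic (|G| = 82); a cyclic group of order m has exactly φ(d) elements of each order d | m, and none otherwise.
82 = 2 · 41 divides 82, and φ(82) = 40.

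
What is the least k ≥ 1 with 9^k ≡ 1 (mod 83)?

41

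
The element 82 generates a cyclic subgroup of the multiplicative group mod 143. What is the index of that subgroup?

4

By Lagrange's theorem, ord_143(82) divides φ(143) = φ(11·13) = (11−1)·(13−1) = 10·12 = 120 = 2^3 · 3 · 5.
Divisors of 120: 1, 2, 3, 4, 5, 6, 8, 10, 12, 15, 20, 24, 30, 40, 60, 120.
Compute 82^d (mod 143) for the divisors d until we hit 1:
82^1 ≡ 82 (mod 143)
82^2 ≡ 3 (mod 143)
82^3 ≡ 103 (mod 143)
82^4 ≡ 9 (mod 143)
82^5 ≡ 23 (mod 143)
82^6 ≡ 27 (mod 143)
82^8 ≡ 81 (mod 143)
82^10 ≡ 100 (mod 143)
82^12 ≡ 14 (mod 143)
82^15 ≡ 12 (mod 143)
82^20 ≡ 133 (mod 143)
82^24 ≡ 53 (mod 143)
82^30 ≡ 1 (mod 143) ✓
So ord_143(82) = 30, hence |⟨82⟩| = 30.
[(Z/143Z)^× : ⟨82⟩] = 120/30 = 4.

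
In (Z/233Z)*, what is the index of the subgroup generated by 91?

4

ord(91) | φ(233) = 233 − 1 = 232 = 2^3 · 29.
Divisors of 232: 1, 2, 4, 8, 29, 58, 116, 232.
Compute 91^d (mod 233) for the divisors d until we hit 1:
91^1 ≡ 91 (mod 233)
91^2 ≡ 126 (mod 233)
91^4 ≡ 32 (mod 233)
91^8 ≡ 92 (mod 233)
91^29 ≡ 232 (mod 233)
91^58 ≡ 1 (mod 233) ✓
The order of 91 is 58, so the subgroup it generates has 58 elements.
The index is φ(233) / ord(91) = 232 / 58 = 4.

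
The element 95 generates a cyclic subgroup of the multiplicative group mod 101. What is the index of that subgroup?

20

The order of 95 must divide φ(101) = 101 − 1 = 100 = 2^2 · 5^2.
Divisors of 100: 1, 2, 4, 5, 10, 20, 25, 50, 100.
Test each divisor d:
95^1 ≡ 95
95^2 ≡ 36
95^4 ≡ 84
95^5 ≡ 1
Thus |⟨95⟩| = ord(95) = 5.
Index = |(Z/101Z)^×| / |⟨95⟩| = 100 / 5 = 20.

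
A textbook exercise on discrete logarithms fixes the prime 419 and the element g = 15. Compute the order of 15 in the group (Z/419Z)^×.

209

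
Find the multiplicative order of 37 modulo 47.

23

By Lagrange's theorem, ord_47(37) divides φ(47) = 47 − 1 = 46 = 2 · 23.
Divisors of 46: 1, 2, 23, 46.
Compute 37^d (mod 47) for the divisors d until we hit 1:
37^1 ≡ 37
37^2 ≡ 6
37^23 ≡ 1
The smallest such exponent is 23, so the order of 37 is 23.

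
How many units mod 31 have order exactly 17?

φ(31) = 31 − 1 = 30 = 2 · 3 · 5.
In a cyclic group of order 30, there are φ(d) elements of order d for each divisor d of 30, and zero for non-divisors.
Here 30 is not a multiple of 17, so there are no elements of order 17.

0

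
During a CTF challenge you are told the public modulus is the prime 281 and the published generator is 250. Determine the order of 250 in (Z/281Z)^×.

140

ord(250) | φ(281) = 281 − 1 = 280 = 2^3 · 5 · 7.
Divisors of 280: 1, 2, 4, 5, 7, 8, 10, 14, 20, 28, 35, 40, 56, 70, 140, 280.
Check 250^d mod 281 for each divisor in increasing order:
250^1 ≡ 250 (mod 281)
250^2 ≡ 118 (mod 281)
250^4 ≡ 155 (mod 281)
250^5 ≡ 253 (mod 281)
250^7 ≡ 68 (mod 281)
250^8 ≡ 140 (mod 281)
250^10 ≡ 222 (mod 281)
250^14 ≡ 128 (mod 281)
250^20 ≡ 109 (mod 281)
250^28 ≡ 86 (mod 281)
250^35 ≡ 228 (mod 281)
250^40 ≡ 79 (mod 281)
250^56 ≡ 90 (mod 281)
250^70 ≡ 280 (mod 281)
250^140 ≡ 1 (mod 281) ✓
So ord_281(250) = 140.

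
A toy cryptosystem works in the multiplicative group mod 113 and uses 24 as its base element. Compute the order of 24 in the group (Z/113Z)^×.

112

By Lagrange's theorem, ord_113(24) divides φ(113) = 113 − 1 = 112 = 2^4 · 7.
Divisors of 112: 1, 2, 4, 7, 8, 14, 16, 28, 56, 112.
Evaluate successive powers at the divisors of 112:
24^1 ≡ 24 (mod 113)
24^2 ≡ 11 (mod 113)
24^4 ≡ 8 (mod 113)
24^7 ≡ 78 (mod 113)
24^8 ≡ 64 (mod 113)
24^14 ≡ 95 (mod 113)
24^16 ≡ 28 (mod 113)
24^28 ≡ 98 (mod 113)
24^56 ≡ 112 (mod 113)
24^112 ≡ 1 (mod 113) ✓
The smallest such exponent is 112, so the order of 24 is 112.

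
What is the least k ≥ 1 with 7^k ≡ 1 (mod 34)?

ord(7) | φ(34) = φ(2)·φ(17) = 1·16 = 16 = 2^4.
Divisors of 16: 1, 2, 4, 8, 16.
Test each divisor d:
7^1 ≡ 7 (mod 34)
7^2 ≡ 15 (mod 34)
7^4 ≡ 21 (mod 34)
7^8 ≡ 33 (mod 34)
7^16 ≡ 1 (mod 34) ✓
Hence ord(7) = 16.

16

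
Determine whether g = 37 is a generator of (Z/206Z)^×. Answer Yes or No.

φ(206) = φ(2)·φ(103) = 1·102 = 102 = 2 · 3 · 17.
37 is a primitive root mod 206 iff 37^(φ(206)/q) ≢ 1 for every prime q | φ(206), i.e. q ∈ {2, 3, 17}.
37^51 ≡ 205 (mod 206)  [q = 2: ≢ 1 ✓]
37^34 ≡ 1 (mod 206)  [q = 3: ≡ 1 ✗]
37^6 ≡ 117 (mod 206)  [q = 17: ≢ 1 ✓]
37^34 ≡ 1 shows ord(37) | 34, strictly less than φ(206); not a primitive root.

No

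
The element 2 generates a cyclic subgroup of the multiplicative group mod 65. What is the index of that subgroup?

ord(2) | φ(65) = φ(5·13) = (5−1)·(13−1) = 4·12 = 48 = 2^4 · 3.
Divisors of 48: 1, 2, 3, 4, 6, 8, 12, 16, 24, 48.
Compute 2^d (mod 65) for the divisors d until we hit 1:
2^1 ≡ 2 (mod 65)
2^2 ≡ 4 (mod 65)
2^3 ≡ 8 (mod 65)
2^4 ≡ 16 (mod 65)
2^6 ≡ 64 (mod 65)
2^8 ≡ 61 (mod 65)
2^12 ≡ 1 (mod 65) ✓
So ord_65(2) = 12, hence |⟨2⟩| = 12.
[(Z/65Z)^× : ⟨2⟩] = 48/12 = 4.

4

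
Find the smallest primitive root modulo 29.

2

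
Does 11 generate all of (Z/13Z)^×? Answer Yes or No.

Yes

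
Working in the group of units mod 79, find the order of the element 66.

78

The order of 66 must divide φ(79) = 79 − 1 = 78 = 2 · 3 · 13.
Divisors of 78: 1, 2, 3, 6, 13, 26, 39, 78.
Check 66^d mod 79 for each divisor in increasing order:
66^1 ≡ 66 (mod 79)
66^2 ≡ 11 (mod 79)
66^3 ≡ 15 (mod 79)
66^6 ≡ 67 (mod 79)
66^13 ≡ 24 (mod 79)
66^26 ≡ 23 (mod 79)
66^39 ≡ 78 (mod 79)
66^78 ≡ 1 (mod 79) ✓
The smallest such exponent is 78, so the order of 66 is 78.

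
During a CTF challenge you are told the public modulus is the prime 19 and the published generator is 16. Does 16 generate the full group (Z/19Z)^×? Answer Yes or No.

No

φ(19) = 19 − 1 = 18 = 2 · 3^2.
An element g generates (Z/19Z)^× iff g^(18/q) ≢ 1 (mod 19) for each prime q ∈ {2, 3}.
16^9 ≡ 1 (mod 19)  [q = 2: ≡ 1 ✗]
16^6 ≡ 7 (mod 19)  [q = 3: ≢ 1 ✓]
16^9 ≡ 1 shows ord(16) | 9, strictly less than φ(19); not a primitive root.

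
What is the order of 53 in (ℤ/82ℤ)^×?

ord(53) | φ(82) = φ(2)·φ(41) = 1·40 = 40 = 2^3 · 5.
Divisors of 40: 1, 2, 4, 5, 8, 10, 20, 40.
Compute 53^d (mod 82) for the divisors d until we hit 1:
53^1 ≡ 53 (mod 82)
53^2 ≡ 21 (mod 82)
53^4 ≡ 31 (mod 82)
53^5 ≡ 3 (mod 82)
53^8 ≡ 59 (mod 82)
53^10 ≡ 9 (mod 82)
53^20 ≡ 81 (mod 82)
53^40 ≡ 1 (mod 82) ✓
The smallest such exponent is 40, so the order of 53 is 40.

40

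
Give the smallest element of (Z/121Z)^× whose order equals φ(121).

2

φ(121) = φ(11^2) = 11·(11−1) = 110 = 2 · 5 · 11.
g is a primitive root iff g^(110/q) ≢ 1 (mod 121) for each prime q ∈ {2, 5, 11}.
g = 2: 2^55 ≡ 120; 2^22 ≡ 81; 2^10 ≡ 56 — none is 1, so 2 is a primitive root.
So 2 is the smallest generator of (Z/121Z)^×.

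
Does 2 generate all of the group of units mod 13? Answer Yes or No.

φ(13) = 13 − 1 = 12 = 2^2 · 3.
Test 2^(12/q) mod 13 for each prime factor q of 12:
2^6 ≡ 12 (mod 13)  [q = 2: ≢ 1 ✓]
2^4 ≡ 3 (mod 13)  [q = 3: ≢ 1 ✓]
Every test exponent gives a nontrivial residue, hence 2 generates the full group.

Yes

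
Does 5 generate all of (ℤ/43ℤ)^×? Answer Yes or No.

Yes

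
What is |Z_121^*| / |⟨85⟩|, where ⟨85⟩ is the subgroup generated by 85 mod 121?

1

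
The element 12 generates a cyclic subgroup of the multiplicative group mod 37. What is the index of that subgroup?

4

Since 12 ∈ (Z/37Z)^×, its order divides φ(37) = 37 − 1 = 36 = 2^2 · 3^2.
Divisors of 36: 1, 2, 3, 4, 6, 9, 12, 18, 36.
Check 12^d mod 37 for each divisor in increasing order:
12^1 ≡ 12
12^2 ≡ 33
12^3 ≡ 26
12^4 ≡ 16
12^6 ≡ 10
12^9 ≡ 1
The order of 12 is 9, so the subgroup it generates has 9 elements.
Index = |(Z/37Z)^×| / |⟨12⟩| = 36 / 9 = 4.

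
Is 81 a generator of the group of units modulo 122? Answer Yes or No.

No

φ(122) = φ(2)·φ(61) = 1·60 = 60 = 2^2 · 3 · 5.
An element g generates (Z/122Z)^× iff g^(60/q) ≢ 1 (mod 122) for each prime q ∈ {2, 3, 5}.
81^30 ≡ 1 (mod 122)  [q = 2: ≡ 1 ✗]
81^20 ≡ 1 (mod 122)  [q = 3: ≡ 1 ✗]
81^12 ≡ 95 (mod 122)  [q = 5: ≢ 1 ✓]
The check at q = 2 fails, so 81 generates a proper subgroup.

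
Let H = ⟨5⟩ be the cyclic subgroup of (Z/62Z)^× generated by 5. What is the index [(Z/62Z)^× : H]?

10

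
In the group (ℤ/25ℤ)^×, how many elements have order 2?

1

φ(25) = φ(5^2) = 5·(5−1) = 20 = 2^2 · 5.
In a cyclic group of order 20, there are φ(d) elements of order d for each divisor d of 20, and zero for non-divisors.
2 | 20, and φ(2) = 2 − 1 = 1.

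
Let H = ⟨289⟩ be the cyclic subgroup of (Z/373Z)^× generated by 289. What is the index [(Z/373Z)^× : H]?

ord(289) | φ(373) = 373 − 1 = 372 = 2^2 · 3 · 31.
Divisors of 372: 1, 2, 3, 4, 6, 12, 31, 62, 93, 124, 186, 372.
Test each divisor d:
289^1 ≡ 289
289^2 ≡ 342
289^3 ≡ 366
289^4 ≡ 215
289^6 ≡ 49
289^12 ≡ 163
289^31 ≡ 1
Thus |⟨289⟩| = ord(289) = 31.
[(Z/373Z)^× : ⟨289⟩] = 372/31 = 12.

12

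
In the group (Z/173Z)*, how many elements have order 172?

φ(173) = 173 − 1 = 172 = 2^2 · 43.
In a cyclic group of order 172, there are φ(d) elements of order d for each divisor d of 172, and zero for non-divisors.
172 = 2^2 · 43 divides 172, and φ(172) = 84.

84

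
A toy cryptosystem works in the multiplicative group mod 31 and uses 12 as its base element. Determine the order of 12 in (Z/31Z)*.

The order of 12 must divide φ(31) = 31 − 1 = 30 = 2 · 3 · 5.
Divisors of 30: 1, 2, 3, 5, 6, 10, 15, 30.
Test each divisor d:
12^1 ≡ 12 (mod 31)
12^2 ≡ 20 (mod 31)
12^3 ≡ 23 (mod 31)
12^5 ≡ 26 (mod 31)
12^6 ≡ 2 (mod 31)
12^10 ≡ 25 (mod 31)
12^15 ≡ 30 (mod 31)
12^30 ≡ 1 (mod 31) ✓
So ord_31(12) = 30.

30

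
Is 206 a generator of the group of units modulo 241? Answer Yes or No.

φ(241) = 241 − 1 = 240 = 2^4 · 3 · 5.
Test 206^(240/q) mod 241 for each prime factor q of 240:
206^120 ≡ 240 (mod 241)  [q = 2: ≢ 1 ✓]
206^80 ≡ 15 (mod 241)  [q = 3: ≢ 1 ✓]
206^48 ≡ 98 (mod 241)  [q = 5: ≢ 1 ✓]
None equal 1, so ord_241(206) = 240: 206 is a primitive root.

Yes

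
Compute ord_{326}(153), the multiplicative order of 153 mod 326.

By Lagrange's theorem, ord_326(153) divides φ(326) = φ(2)·φ(163) = 1·162 = 162 = 2 · 3^4.
Divisors of 162: 1, 2, 3, 6, 9, 18, 27, 54, 81, 162.
Check 153^d mod 326 for each divisor in increasing order:
153^1 ≡ 153 (mod 326)
153^2 ≡ 263 (mod 326)
153^3 ≡ 141 (mod 326)
153^6 ≡ 321 (mod 326)
153^9 ≡ 273 (mod 326)
153^18 ≡ 201 (mod 326)
153^27 ≡ 105 (mod 326)
153^54 ≡ 267 (mod 326)
153^81 ≡ 325 (mod 326)
153^162 ≡ 1 (mod 326) ✓
Therefore the multiplicative order of 153 modulo 326 is 162.

162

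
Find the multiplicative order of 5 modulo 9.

ord(5) | φ(9) = φ(3^2) = 3·(3−1) = 6 = 2 · 3.
Divisors of 6: 1, 2, 3, 6.
Test each divisor d:
5^1 ≡ 5 (mod 9)
5^2 ≡ 7 (mod 9)
5^3 ≡ 8 (mod 9)
5^6 ≡ 1 (mod 9) ✓
So ord_9(5) = 6.

6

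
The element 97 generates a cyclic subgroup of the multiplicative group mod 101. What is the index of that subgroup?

4

Since 97 ∈ (Z/101Z)^×, its order divides φ(101) = 101 − 1 = 100 = 2^2 · 5^2.
Divisors of 100: 1, 2, 4, 5, 10, 20, 25, 50, 100.
Evaluate successive powers at the divisors of 100:
97^1 ≡ 97 (mod 101)
97^2 ≡ 16 (mod 101)
97^4 ≡ 54 (mod 101)
97^5 ≡ 87 (mod 101)
97^10 ≡ 95 (mod 101)
97^20 ≡ 36 (mod 101)
97^25 ≡ 1 (mod 101) ✓
So ord_101(97) = 25, hence |⟨97⟩| = 25.
The index is φ(101) / ord(97) = 100 / 25 = 4.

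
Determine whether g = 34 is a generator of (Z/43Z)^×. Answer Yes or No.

φ(43) = 43 − 1 = 42 = 2 · 3 · 7.
It suffices to check that the order of 34 is not a proper divisor of 42: compute 34^(42/q) for q ∈ {2, 3, 7}.
34^21 ≡ 42 (mod 43)  [q = 2: ≢ 1 ✓]
34^14 ≡ 6 (mod 43)  [q = 3: ≢ 1 ✓]
34^6 ≡ 4 (mod 43)  [q = 7: ≢ 1 ✓]
Every test exponent gives a nontrivial residue, hence 34 generates the full group.

Yes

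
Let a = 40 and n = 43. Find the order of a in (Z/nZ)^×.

21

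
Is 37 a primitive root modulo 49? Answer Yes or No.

φ(49) = φ(7^2) = 7·(7−1) = 42 = 2 · 3 · 7.
It suffices to check that the order of 37 is not a proper divisor of 42: compute 37^(42/q) for q ∈ {2, 3, 7}.
37^21 ≡ 1 (mod 49)  [q = 2: ≡ 1 ✗]
37^14 ≡ 18 (mod 49)  [q = 3: ≢ 1 ✓]
37^6 ≡ 22 (mod 49)  [q = 7: ≢ 1 ✓]
The check at q = 2 fails, so 37 generates a proper subgroup.

No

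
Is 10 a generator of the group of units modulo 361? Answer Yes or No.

Yes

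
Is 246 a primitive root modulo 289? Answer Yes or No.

No

φ(289) = φ(17^2) = 17·(17−1) = 272 = 2^4 · 17.
246 is a primitive root mod 289 iff 246^(φ(289)/q) ≢ 1 for every prime q | φ(289), i.e. q ∈ {2, 17}.
246^136 ≡ 1 (mod 289)  [q = 2: ≡ 1 ✗]
246^16 ≡ 273 (mod 289)  [q = 17: ≢ 1 ✓]
The check at q = 2 fails, so 246 generates a proper subgroup.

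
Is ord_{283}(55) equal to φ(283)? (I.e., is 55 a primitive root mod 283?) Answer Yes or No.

Yes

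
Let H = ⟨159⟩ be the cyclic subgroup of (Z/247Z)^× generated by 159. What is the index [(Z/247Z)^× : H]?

72

The order of 159 must divide φ(247) = φ(13·19) = (13−1)·(19−1) = 12·18 = 216 = 2^3 · 3^3.
Divisors of 216: 1, 2, 3, 4, 6, 8, 9, 12, 18, 24, 27, 36, 54, 72, 108, 216.
Evaluate successive powers at the divisors of 216:
159^1 ≡ 159
159^2 ≡ 87
159^3 ≡ 1
The order of 159 is 3, so the subgroup it generates has 3 elements.
The index is φ(247) / ord(159) = 216 / 3 = 72.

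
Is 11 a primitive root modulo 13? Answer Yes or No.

Yes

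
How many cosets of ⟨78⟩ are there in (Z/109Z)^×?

4

Since 78 ∈ (Z/109Z)^×, its order divides φ(109) = 109 − 1 = 108 = 2^2 · 3^3.
Divisors of 108: 1, 2, 3, 4, 6, 9, 12, 18, 27, 36, 54, 108.
Check 78^d mod 109 for each divisor in increasing order:
78^1 ≡ 78 (mod 109)
78^2 ≡ 89 (mod 109)
78^3 ≡ 75 (mod 109)
78^4 ≡ 73 (mod 109)
78^6 ≡ 66 (mod 109)
78^9 ≡ 45 (mod 109)
78^12 ≡ 105 (mod 109)
78^18 ≡ 63 (mod 109)
78^27 ≡ 1 (mod 109) ✓
The order of 78 is 27, so the subgroup it generates has 27 elements.
[(Z/109Z)^× : ⟨78⟩] = 108/27 = 4.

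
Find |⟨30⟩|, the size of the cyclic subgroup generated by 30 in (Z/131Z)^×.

ord(30) | φ(131) = 131 − 1 = 130 = 2 · 5 · 13.
Divisors of 130: 1, 2, 5, 10, 13, 26, 65, 130.
Evaluate successive powers at the divisors of 130:
30^1 ≡ 30 (mod 131)
30^2 ≡ 114 (mod 131)
30^5 ≡ 24 (mod 131)
30^10 ≡ 52 (mod 131)
30^13 ≡ 73 (mod 131)
30^26 ≡ 89 (mod 131)
30^65 ≡ 130 (mod 131)
30^130 ≡ 1 (mod 131) ✓
Therefore the multiplicative order of 30 modulo 131 is 130.

130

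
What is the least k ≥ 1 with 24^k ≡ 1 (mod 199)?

By Lagrange's theorem, ord_199(24) divides φ(199) = 199 − 1 = 198 = 2 · 3^2 · 11.
Divisors of 198: 1, 2, 3, 6, 9, 11, 18, 22, 33, 66, 99, 198.
Compute 24^d (mod 199) for the divisors d until we hit 1:
24^1 ≡ 24 (mod 199)
24^2 ≡ 178 (mod 199)
24^3 ≡ 93 (mod 199)
24^6 ≡ 92 (mod 199)
24^9 ≡ 198 (mod 199)
24^11 ≡ 21 (mod 199)
24^18 ≡ 1 (mod 199) ✓
Hence ord(24) = 18.

18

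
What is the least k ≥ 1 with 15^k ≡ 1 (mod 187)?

40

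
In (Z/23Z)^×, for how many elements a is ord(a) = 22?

10

φ(23) = 23 − 1 = 22 = 2 · 11.
Since (Z/23Z)^× is cyclic of order 22, the number of elements of order d is φ(d) when d | 22 and 0 otherwise.
22 = 2 · 11 divides 22, and φ(22) = 10.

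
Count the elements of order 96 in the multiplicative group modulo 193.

φ(193) = 193 − 1 = 192 = 2^6 · 3.
Since (Z/193Z)^× is cyclic of order 192, the number of elements of order d is φ(d) when d | 192 and 0 otherwise.
96 = 2^5 · 3 divides 192, and φ(96) = 32.

32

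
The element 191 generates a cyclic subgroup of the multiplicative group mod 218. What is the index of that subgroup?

6

By Lagrange's theorem, ord_218(191) divides φ(218) = φ(2)·φ(109) = 1·108 = 108 = 2^2 · 3^3.
Divisors of 108: 1, 2, 3, 4, 6, 9, 12, 18, 27, 36, 54, 108.
Test each divisor d:
191^1 ≡ 191
191^2 ≡ 75
191^3 ≡ 155
191^4 ≡ 175
191^6 ≡ 45
191^9 ≡ 217
191^12 ≡ 63
191^18 ≡ 1
The order of 191 is 18, so the subgroup it generates has 18 elements.
The index is φ(218) / ord(191) = 108 / 18 = 6.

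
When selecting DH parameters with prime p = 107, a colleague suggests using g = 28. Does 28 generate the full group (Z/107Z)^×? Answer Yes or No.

φ(107) = 107 − 1 = 106 = 2 · 53.
Test 28^(106/q) mod 107 for each prime factor q of 106:
28^53 ≡ 106 (mod 107)  [q = 2: ≢ 1 ✓]
28^2 ≡ 35 (mod 107)  [q = 53: ≢ 1 ✓]
All checks pass, so 28 has order 106 and is a primitive root modulo 107.

Yes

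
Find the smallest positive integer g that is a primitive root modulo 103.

φ(103) = 103 − 1 = 102 = 2 · 3 · 17.
Test candidates g = 2, 3, … against the prime factors q ∈ {2, 3, 17} of φ(103): g is a generator iff g^(102/q) ≢ 1 for every such q.
g = 2: 2^51 ≡ 1 — hits 1, so not a primitive root.
g = 3: 3^51 ≡ 102; 3^34 ≡ 1 — hits 1, so not a primitive root.
g = 4: 4^51 ≡ 1 — hits 1, so not a primitive root.
g = 5: 5^51 ≡ 102; 5^34 ≡ 56; 5^6 ≡ 72 — none is 1, so 5 is a primitive root.
The smallest primitive root modulo 103 is 5.

5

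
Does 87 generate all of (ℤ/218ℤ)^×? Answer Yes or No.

No

φ(218) = φ(2)·φ(109) = 1·108 = 108 = 2^2 · 3^3.
87 is a primitive root mod 218 iff 87^(φ(218)/q) ≢ 1 for every prime q | φ(218), i.e. q ∈ {2, 3}.
87^54 ≡ 1 (mod 218)  [q = 2: ≡ 1 ✗]
87^36 ≡ 45 (mod 218)  [q = 3: ≢ 1 ✓]
87^54 ≡ 1 shows ord(87) | 54, strictly less than φ(218); not a primitive root.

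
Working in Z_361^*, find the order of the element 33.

342

By Lagrange's theorem, ord_361(33) divides φ(361) = φ(19^2) = 19·(19−1) = 342 = 2 · 3^2 · 19.
Divisors of 342: 1, 2, 3, 6, 9, 18, 19, 38, 57, 114, 171, 342.
Test each divisor d:
33^1 ≡ 33 (mod 361)
33^2 ≡ 6 (mod 361)
33^3 ≡ 198 (mod 361)
33^6 ≡ 216 (mod 361)
33^9 ≡ 170 (mod 361)
33^18 ≡ 20 (mod 361)
33^19 ≡ 299 (mod 361)
33^38 ≡ 234 (mod 361)
33^57 ≡ 293 (mod 361)
33^114 ≡ 292 (mod 361)
33^171 ≡ 360 (mod 361)
33^342 ≡ 1 (mod 361) ✓
So ord_361(33) = 342.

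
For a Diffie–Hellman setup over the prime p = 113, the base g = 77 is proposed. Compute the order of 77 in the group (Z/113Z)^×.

56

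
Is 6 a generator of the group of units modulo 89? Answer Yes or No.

Yes

φ(89) = 89 − 1 = 88 = 2^3 · 11.
6 is a primitive root mod 89 iff 6^(φ(89)/q) ≢ 1 for every prime q | φ(89), i.e. q ∈ {2, 11}.
6^44 ≡ 88 (mod 89)  [q = 2: ≢ 1 ✓]
6^8 ≡ 8 (mod 89)  [q = 11: ≢ 1 ✓]
None equal 1, so ord_89(6) = 88: 6 is a primitive root.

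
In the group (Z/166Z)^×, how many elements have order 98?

0

φ(166) = φ(2)·φ(83) = 1·82 = 82 = 2 · 41.
Since (Z/166Z)^× is cyclic of order 82, the number of elements of order d is φ(d) when d | 82 and 0 otherwise.
Since 98 ∤ 82, the count is 0.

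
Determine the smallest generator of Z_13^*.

φ(13) = 13 − 1 = 12 = 2^2 · 3.
Test candidates g = 2, 3, … against the prime factors q ∈ {2, 3} of φ(13): g is a generator iff g^(12/q) ≢ 1 for every such q.
g = 2: 2^6 ≡ 12; 2^4 ≡ 3 — none is 1, so 2 is a primitive root.
So 2 is the smallest generator of (Z/13Z)^×.

2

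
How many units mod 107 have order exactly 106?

φ(107) = 107 − 1 = 106 = 2 · 53.
In a cyclic group of order 106, there are φ(d) elements of order d for each divisor d of 106, and zero for non-divisors.
106 = 2 · 53 divides 106, and φ(106) = 52.

52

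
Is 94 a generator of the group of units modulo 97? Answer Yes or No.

No

φ(97) = 97 − 1 = 96 = 2^5 · 3.
Test 94^(96/q) mod 97 for each prime factor q of 96:
94^48 ≡ 1 (mod 97)  [q = 2: ≡ 1 ✗]
94^32 ≡ 35 (mod 97)  [q = 3: ≢ 1 ✓]
The check at q = 2 fails, so 94 generates a proper subgroup.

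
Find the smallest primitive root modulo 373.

2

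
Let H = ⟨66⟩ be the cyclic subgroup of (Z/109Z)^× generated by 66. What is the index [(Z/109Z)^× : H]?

12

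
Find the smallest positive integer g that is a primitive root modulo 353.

φ(353) = 353 − 1 = 352 = 2^5 · 11.
Test candidates g = 2, 3, … against the prime factors q ∈ {2, 11} of φ(353): g is a generator iff g^(352/q) ≢ 1 for every such q.
g = 2: 2^176 ≡ 1 — hits 1, so not a primitive root.
g = 3: 3^176 ≡ 352; 3^32 ≡ 140 — none is 1, so 3 is a primitive root.
Hence the least primitive root of 353 is 3.

3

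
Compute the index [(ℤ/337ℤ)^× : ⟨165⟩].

14

By Lagrange's theorem, ord_337(165) divides φ(337) = 337 − 1 = 336 = 2^4 · 3 · 7.
Divisors of 336: 1, 2, 3, 4, 6, 7, 8, 12, 14, 16, 21, 24, 28, 42, 48, 56, 84, 112, 168, 336.
Evaluate successive powers at the divisors of 336:
165^1 ≡ 165
165^2 ≡ 265
165^3 ≡ 252
165^4 ≡ 129
165^6 ≡ 148
165^7 ≡ 156
165^8 ≡ 128
165^12 ≡ 336
165^14 ≡ 72
165^16 ≡ 208
165^21 ≡ 111
165^24 ≡ 1
So ord_337(165) = 24, hence |⟨165⟩| = 24.
Index = |(Z/337Z)^×| / |⟨165⟩| = 336 / 24 = 14.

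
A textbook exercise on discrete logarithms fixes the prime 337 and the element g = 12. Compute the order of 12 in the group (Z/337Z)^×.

168

ord(12) | φ(337) = 337 − 1 = 336 = 2^4 · 3 · 7.
Divisors of 336: 1, 2, 3, 4, 6, 7, 8, 12, 14, 16, 21, 24, 28, 42, 48, 56, 84, 112, 168, 336.
Check 12^d mod 337 for each divisor in increasing order:
12^1 ≡ 12 (mod 337)
12^2 ≡ 144 (mod 337)
12^3 ≡ 43 (mod 337)
12^4 ≡ 179 (mod 337)
12^6 ≡ 164 (mod 337)
12^7 ≡ 283 (mod 337)
12^8 ≡ 26 (mod 337)
12^12 ≡ 273 (mod 337)
12^14 ≡ 220 (mod 337)
12^16 ≡ 2 (mod 337)
12^21 ≡ 252 (mod 337)
12^24 ≡ 52 (mod 337)
12^28 ≡ 209 (mod 337)
12^42 ≡ 148 (mod 337)
12^48 ≡ 8 (mod 337)
12^56 ≡ 208 (mod 337)
12^84 ≡ 336 (mod 337)
12^112 ≡ 128 (mod 337)
12^168 ≡ 1 (mod 337) ✓
So ord_337(12) = 168.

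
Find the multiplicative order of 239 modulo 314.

26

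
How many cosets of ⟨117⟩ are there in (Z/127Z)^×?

The order of 117 must divide φ(127) = 127 − 1 = 126 = 2 · 3^2 · 7.
Divisors of 126: 1, 2, 3, 6, 7, 9, 14, 18, 21, 42, 63, 126.
Compute 117^d (mod 127) for the divisors d until we hit 1:
117^1 ≡ 117
117^2 ≡ 100
117^3 ≡ 16
117^6 ≡ 2
117^7 ≡ 107
117^9 ≡ 32
117^14 ≡ 19
117^18 ≡ 8
117^21 ≡ 1
So ord_127(117) = 21, hence |⟨117⟩| = 21.
The index is φ(127) / ord(117) = 126 / 21 = 6.

6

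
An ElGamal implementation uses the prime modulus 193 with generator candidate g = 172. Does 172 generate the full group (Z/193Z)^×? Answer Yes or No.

φ(193) = 193 − 1 = 192 = 2^6 · 3.
It suffices to check that the order of 172 is not a proper divisor of 192: compute 172^(192/q) for q ∈ {2, 3}.
172^96 ≡ 1 (mod 193)  [q = 2: ≡ 1 ✗]
172^64 ≡ 108 (mod 193)  [q = 3: ≢ 1 ✓]
Since 172^96 ≡ 1, the order of 172 divides 96 < 192, so 172 is not a primitive root.

No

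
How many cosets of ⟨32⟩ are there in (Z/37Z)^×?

1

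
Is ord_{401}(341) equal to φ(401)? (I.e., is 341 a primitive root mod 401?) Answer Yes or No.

Yes

φ(401) = 401 − 1 = 400 = 2^4 · 5^2.
341 is a primitive root mod 401 iff 341^(φ(401)/q) ≢ 1 for every prime q | φ(401), i.e. q ∈ {2, 5}.
341^200 ≡ 400 (mod 401)  [q = 2: ≢ 1 ✓]
341^80 ≡ 72 (mod 401)  [q = 5: ≢ 1 ✓]
None equal 1, so ord_401(341) = 400: 341 is a primitive root.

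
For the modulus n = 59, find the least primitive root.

2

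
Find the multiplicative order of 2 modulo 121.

110

Since 2 ∈ (Z/121Z)^×, its order divides φ(121) = φ(11^2) = 11·(11−1) = 110 = 2 · 5 · 11.
Divisors of 110: 1, 2, 5, 10, 11, 22, 55, 110.
Compute 2^d (mod 121) for the divisors d until we hit 1:
2^1 ≡ 2 (mod 121)
2^2 ≡ 4 (mod 121)
2^5 ≡ 32 (mod 121)
2^10 ≡ 56 (mod 121)
2^11 ≡ 112 (mod 121)
2^22 ≡ 81 (mod 121)
2^55 ≡ 120 (mod 121)
2^110 ≡ 1 (mod 121) ✓
Hence ord(2) = 110.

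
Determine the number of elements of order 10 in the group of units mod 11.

φ(11) = 11 − 1 = 10 = 2 · 5.
In a cyclic group of order 10, there are φ(d) elements of order d for each divisor d of 10, and zero for non-divisors.
10 = 2 · 5 divides 10, and φ(10) = 4.

4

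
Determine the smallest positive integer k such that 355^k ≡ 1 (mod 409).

3

ord(355) | φ(409) = 409 − 1 = 408 = 2^3 · 3 · 17.
Divisors of 408: 1, 2, 3, 4, 6, 8, 12, 17, 24, 34, 51, 68, 102, 136, 204, 408.
Evaluate successive powers at the divisors of 408:
355^1 ≡ 355 (mod 409)
355^2 ≡ 53 (mod 409)
355^3 ≡ 1 (mod 409) ✓
Therefore the multiplicative order of 355 modulo 409 is 3.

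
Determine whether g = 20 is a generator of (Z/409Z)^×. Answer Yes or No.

φ(409) = 409 − 1 = 408 = 2^3 · 3 · 17.
Test 20^(408/q) mod 409 for each prime factor q of 408:
20^204 ≡ 1 (mod 409)  [q = 2: ≡ 1 ✗]
20^136 ≡ 53 (mod 409)  [q = 3: ≢ 1 ✓]
20^24 ≡ 5 (mod 409)  [q = 17: ≢ 1 ✓]
20^204 ≡ 1 shows ord(20) | 204, strictly less than φ(409); not a primitive root.

No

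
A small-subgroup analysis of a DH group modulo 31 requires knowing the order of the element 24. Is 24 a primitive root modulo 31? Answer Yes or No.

Yes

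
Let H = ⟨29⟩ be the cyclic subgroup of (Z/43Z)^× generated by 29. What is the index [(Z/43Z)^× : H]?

1

ord(29) | φ(43) = 43 − 1 = 42 = 2 · 3 · 7.
Divisors of 42: 1, 2, 3, 6, 7, 14, 21, 42.
Check 29^d mod 43 for each divisor in increasing order:
29^1 ≡ 29 (mod 43)
29^2 ≡ 24 (mod 43)
29^3 ≡ 8 (mod 43)
29^6 ≡ 21 (mod 43)
29^7 ≡ 7 (mod 43)
29^14 ≡ 6 (mod 43)
29^21 ≡ 42 (mod 43)
29^42 ≡ 1 (mod 43) ✓
So ord_43(29) = 42, hence |⟨29⟩| = 42.
The index is φ(43) / ord(29) = 42 / 42 = 1.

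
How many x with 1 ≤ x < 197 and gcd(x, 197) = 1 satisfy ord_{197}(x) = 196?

84

φ(197) = 197 − 1 = 196 = 2^2 · 7^2.
Since (Z/197Z)^× is cyclic of order 196, the number of elements of order d is φ(d) when d | 196 and 0 otherwise.
196 = 2^2 · 7^2 divides 196, and φ(196) = 84.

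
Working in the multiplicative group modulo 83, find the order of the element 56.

The order of 56 must divide φ(83) = 83 − 1 = 82 = 2 · 41.
Divisors of 82: 1, 2, 41, 82.
Compute 56^d (mod 83) for the divisors d until we hit 1:
56^1 ≡ 56 (mod 83)
56^2 ≡ 65 (mod 83)
56^41 ≡ 82 (mod 83)
56^82 ≡ 1 (mod 83) ✓
So ord_83(56) = 82.

82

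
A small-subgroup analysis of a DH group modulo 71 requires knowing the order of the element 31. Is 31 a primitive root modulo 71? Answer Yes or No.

Yes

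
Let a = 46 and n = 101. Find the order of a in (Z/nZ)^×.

100

Since 46 ∈ (Z/101Z)^×, its order divides φ(101) = 101 − 1 = 100 = 2^2 · 5^2.
Divisors of 100: 1, 2, 4, 5, 10, 20, 25, 50, 100.
Check 46^d mod 101 for each divisor in increasing order:
46^1 ≡ 46 (mod 101)
46^2 ≡ 96 (mod 101)
46^4 ≡ 25 (mod 101)
46^5 ≡ 39 (mod 101)
46^10 ≡ 6 (mod 101)
46^20 ≡ 36 (mod 101)
46^25 ≡ 91 (mod 101)
46^50 ≡ 100 (mod 101)
46^100 ≡ 1 (mod 101) ✓
So ord_101(46) = 100.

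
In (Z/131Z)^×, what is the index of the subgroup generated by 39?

10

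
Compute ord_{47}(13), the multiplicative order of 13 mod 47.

46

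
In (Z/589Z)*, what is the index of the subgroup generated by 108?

6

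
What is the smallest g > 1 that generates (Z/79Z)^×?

3

φ(79) = 79 − 1 = 78 = 2 · 3 · 13.
Test candidates g = 2, 3, … against the prime factors q ∈ {2, 3, 13} of φ(79): g is a generator iff g^(78/q) ≢ 1 for every such q.
g = 2: 2^39 ≡ 1 — hits 1, so not a primitive root.
g = 3: 3^39 ≡ 78; 3^26 ≡ 23; 3^6 ≡ 18 — none is 1, so 3 is a primitive root.
Hence the least primitive root of 79 is 3.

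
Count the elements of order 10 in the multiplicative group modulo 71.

φ(71) = 71 − 1 = 70 = 2 · 5 · 7.
(Z/71Z)^× is cyclic (|G| = 70); a cyclic group of order m has exactly φ(d) elements of each order d | m, and none otherwise.
10 = 2 · 5 divides 70, and φ(10) = 4.

4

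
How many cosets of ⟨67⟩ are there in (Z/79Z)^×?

6

The order of 67 must divide φ(79) = 79 − 1 = 78 = 2 · 3 · 13.
Divisors of 78: 1, 2, 3, 6, 13, 26, 39, 78.
Check 67^d mod 79 for each divisor in increasing order:
67^1 ≡ 67 (mod 79)
67^2 ≡ 65 (mod 79)
67^3 ≡ 10 (mod 79)
67^6 ≡ 21 (mod 79)
67^13 ≡ 1 (mod 79) ✓
So ord_79(67) = 13, hence |⟨67⟩| = 13.
Index = |(Z/79Z)^×| / |⟨67⟩| = 78 / 13 = 6.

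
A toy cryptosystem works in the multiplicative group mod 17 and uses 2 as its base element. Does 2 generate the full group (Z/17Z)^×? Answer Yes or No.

No

φ(17) = 17 − 1 = 16 = 2^4.
An element g generates (Z/17Z)^× iff g^(16/q) ≢ 1 (mod 17) for each prime q ∈ {2}.
2^8 ≡ 1 (mod 17)  [q = 2: ≡ 1 ✗]
The check at q = 2 fails, so 2 generates a proper subgroup.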